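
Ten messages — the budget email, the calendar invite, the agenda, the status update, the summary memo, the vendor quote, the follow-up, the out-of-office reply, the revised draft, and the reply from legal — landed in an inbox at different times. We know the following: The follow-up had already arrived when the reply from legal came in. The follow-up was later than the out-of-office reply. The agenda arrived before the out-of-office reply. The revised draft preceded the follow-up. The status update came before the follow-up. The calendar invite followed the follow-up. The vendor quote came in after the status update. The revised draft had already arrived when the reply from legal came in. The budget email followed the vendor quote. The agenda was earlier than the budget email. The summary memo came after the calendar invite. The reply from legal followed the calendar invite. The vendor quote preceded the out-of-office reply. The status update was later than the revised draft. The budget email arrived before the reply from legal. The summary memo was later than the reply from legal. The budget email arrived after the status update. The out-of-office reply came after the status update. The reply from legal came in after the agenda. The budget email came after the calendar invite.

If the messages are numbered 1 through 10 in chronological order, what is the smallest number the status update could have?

2

The revised draft must come before the status update — 1 forced predecessor.
Nothing else is forced ahead of the status update, so its earliest slot is position 1 + 1 = 2.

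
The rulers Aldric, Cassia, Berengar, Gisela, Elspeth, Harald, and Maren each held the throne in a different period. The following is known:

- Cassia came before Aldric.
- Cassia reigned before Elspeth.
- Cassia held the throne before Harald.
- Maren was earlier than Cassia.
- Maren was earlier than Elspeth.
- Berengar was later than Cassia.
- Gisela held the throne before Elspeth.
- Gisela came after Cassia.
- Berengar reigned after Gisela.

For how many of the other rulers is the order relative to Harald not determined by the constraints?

4

Forced before Harald: Cassia and Maren.
That leaves Aldric, Berengar, Elspeth, and Gisela with no forced order relative to Harald — 4.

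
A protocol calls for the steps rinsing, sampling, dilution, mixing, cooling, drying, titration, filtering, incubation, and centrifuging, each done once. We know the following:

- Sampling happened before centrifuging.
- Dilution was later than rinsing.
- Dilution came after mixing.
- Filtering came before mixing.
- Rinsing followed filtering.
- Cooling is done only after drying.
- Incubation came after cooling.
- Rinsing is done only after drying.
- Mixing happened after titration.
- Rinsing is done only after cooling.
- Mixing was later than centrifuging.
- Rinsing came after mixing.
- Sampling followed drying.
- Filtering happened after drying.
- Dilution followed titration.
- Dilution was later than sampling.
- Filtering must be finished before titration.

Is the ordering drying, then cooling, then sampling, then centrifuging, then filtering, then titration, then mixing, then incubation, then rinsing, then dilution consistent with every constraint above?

Check each stated constraint against the proposed order — e.g. sampling is ahead of dilution; drying is ahead of rinsing. Every pair is in the required order; nothing is violated.

yes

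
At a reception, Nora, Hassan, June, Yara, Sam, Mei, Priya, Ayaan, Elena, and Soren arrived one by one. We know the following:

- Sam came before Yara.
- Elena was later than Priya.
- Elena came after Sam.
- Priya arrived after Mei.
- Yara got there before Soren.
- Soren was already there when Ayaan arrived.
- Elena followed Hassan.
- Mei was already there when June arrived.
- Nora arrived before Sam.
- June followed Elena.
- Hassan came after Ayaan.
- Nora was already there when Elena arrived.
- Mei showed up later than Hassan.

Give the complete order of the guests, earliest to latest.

Nora, Sam, Yara, Soren, Ayaan, Hassan, Mei, Priya, Elena, June

The constraints fix every adjacent pair, so only one ordering works:
Nora → Sam → Yara → Soren → Ayaan → Hassan → Mei → Priya → Elena → June.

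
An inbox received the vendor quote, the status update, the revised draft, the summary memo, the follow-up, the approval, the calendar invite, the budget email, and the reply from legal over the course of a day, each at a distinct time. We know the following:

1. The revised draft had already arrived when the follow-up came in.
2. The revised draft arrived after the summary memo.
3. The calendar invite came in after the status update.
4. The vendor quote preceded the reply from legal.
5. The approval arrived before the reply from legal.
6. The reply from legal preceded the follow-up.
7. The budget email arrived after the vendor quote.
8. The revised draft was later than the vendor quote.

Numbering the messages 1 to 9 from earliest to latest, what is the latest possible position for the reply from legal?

8

The reply from legal must come before the follow-up — 1 message forced after it.
Everything else can be placed before the reply from legal in some valid order, so the reply from legal can sit as late as position 9 − 1 = 8.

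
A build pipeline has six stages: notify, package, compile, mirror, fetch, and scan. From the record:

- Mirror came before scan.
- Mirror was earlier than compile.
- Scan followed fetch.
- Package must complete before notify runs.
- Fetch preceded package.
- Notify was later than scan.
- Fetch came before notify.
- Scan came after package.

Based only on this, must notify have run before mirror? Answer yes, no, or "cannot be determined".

Tracing the constraints gives mirror → scan → notify, so mirror must come before notify.
That means notify cannot be before mirror.

no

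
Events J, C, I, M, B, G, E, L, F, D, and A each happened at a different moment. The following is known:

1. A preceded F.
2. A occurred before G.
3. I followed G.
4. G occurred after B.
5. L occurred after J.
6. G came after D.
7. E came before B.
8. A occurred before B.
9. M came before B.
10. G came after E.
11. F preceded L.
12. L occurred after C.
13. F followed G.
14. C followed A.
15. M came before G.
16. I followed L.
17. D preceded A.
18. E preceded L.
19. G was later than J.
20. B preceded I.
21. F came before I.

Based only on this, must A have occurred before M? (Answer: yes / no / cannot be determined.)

No chain of stated constraints runs from A to M, and none runs from M to A either.
So the relative order of A and M is not fixed by the given facts.

cannot be determined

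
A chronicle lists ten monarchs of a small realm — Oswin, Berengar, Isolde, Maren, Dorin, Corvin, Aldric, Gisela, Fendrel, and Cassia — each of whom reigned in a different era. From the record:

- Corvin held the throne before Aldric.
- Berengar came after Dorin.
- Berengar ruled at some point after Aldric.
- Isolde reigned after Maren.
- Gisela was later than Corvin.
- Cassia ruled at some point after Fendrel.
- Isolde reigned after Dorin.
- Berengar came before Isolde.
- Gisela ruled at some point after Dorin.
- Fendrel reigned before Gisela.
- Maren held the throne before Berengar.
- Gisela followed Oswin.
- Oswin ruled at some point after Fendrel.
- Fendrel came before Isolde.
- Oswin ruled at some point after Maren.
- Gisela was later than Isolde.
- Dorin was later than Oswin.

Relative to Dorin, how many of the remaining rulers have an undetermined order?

Forced before Dorin: Fendrel, Maren, and Oswin; forced after Dorin: Berengar, Gisela, and Isolde.
That leaves Aldric, Cassia, and Corvin with no forced order relative to Dorin — 3.

3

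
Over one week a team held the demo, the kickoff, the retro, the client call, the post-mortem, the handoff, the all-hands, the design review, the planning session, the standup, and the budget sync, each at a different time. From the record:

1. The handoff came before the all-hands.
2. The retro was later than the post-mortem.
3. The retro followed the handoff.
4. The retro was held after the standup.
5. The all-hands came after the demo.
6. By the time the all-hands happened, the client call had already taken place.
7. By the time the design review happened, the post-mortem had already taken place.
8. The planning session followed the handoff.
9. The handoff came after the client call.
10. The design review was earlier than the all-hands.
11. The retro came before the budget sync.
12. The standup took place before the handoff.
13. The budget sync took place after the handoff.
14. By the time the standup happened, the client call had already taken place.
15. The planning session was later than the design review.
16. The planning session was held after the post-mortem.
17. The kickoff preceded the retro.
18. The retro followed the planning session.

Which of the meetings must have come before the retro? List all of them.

the client call, the design review, the handoff, the kickoff, the planning session, the post-mortem, the standup

Directly stated before the retro: the handoff, the kickoff, the planning session, the post-mortem, and the standup.
The client call reaches the retro via the client call → the standup → the retro.
The design review reaches the retro via the design review → the planning session → the retro.
No chain forces the all-hands (or any of the others) ahead of the retro.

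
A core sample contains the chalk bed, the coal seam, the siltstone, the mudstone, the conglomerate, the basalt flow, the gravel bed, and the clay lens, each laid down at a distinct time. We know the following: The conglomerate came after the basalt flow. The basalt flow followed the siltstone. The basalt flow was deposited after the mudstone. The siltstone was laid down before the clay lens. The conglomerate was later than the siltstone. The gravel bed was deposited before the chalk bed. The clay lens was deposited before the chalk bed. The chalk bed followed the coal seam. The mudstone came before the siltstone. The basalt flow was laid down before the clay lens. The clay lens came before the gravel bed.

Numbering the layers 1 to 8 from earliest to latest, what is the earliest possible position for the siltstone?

2

The mudstone must come before the siltstone — 1 forced predecessor.
Nothing else is forced ahead of the siltstone, so its earliest slot is position 1 + 1 = 2.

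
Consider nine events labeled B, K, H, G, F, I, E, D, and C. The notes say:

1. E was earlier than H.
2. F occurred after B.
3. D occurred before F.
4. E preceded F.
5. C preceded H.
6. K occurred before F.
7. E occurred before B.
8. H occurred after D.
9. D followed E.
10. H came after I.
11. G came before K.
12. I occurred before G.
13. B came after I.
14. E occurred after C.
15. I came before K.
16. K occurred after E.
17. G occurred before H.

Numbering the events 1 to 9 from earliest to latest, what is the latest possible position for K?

8

K must come before F — 1 event forced after it.
Everything else can be placed before K in some valid order, so K can sit as late as position 9 − 1 = 8.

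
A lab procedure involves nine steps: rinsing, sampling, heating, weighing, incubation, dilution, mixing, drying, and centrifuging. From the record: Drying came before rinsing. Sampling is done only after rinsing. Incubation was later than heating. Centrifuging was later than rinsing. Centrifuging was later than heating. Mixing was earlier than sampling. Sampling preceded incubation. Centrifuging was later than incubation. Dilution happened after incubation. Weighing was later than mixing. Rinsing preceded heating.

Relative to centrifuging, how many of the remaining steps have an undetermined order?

2

Forced before centrifuging: drying, heating, incubation, mixing, rinsing, and sampling.
That leaves dilution and weighing with no forced order relative to centrifuging — 2.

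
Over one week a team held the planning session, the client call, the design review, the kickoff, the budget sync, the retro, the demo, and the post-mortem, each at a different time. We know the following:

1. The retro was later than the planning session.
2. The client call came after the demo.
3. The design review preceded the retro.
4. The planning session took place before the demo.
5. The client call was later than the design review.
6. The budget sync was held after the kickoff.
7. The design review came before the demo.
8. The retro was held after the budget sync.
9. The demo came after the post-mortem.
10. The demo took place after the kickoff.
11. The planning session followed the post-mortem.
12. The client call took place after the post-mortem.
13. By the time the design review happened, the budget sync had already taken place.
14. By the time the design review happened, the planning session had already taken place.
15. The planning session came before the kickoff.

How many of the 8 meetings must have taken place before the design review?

4

Directly stated before the design review: the budget sync and the planning session.
The kickoff reaches the design review via the kickoff → the budget sync → the design review.
The post-mortem reaches the design review via the post-mortem → the planning session → the design review.
That's the budget sync, the kickoff, the planning session, and the post-mortem — 4 in all.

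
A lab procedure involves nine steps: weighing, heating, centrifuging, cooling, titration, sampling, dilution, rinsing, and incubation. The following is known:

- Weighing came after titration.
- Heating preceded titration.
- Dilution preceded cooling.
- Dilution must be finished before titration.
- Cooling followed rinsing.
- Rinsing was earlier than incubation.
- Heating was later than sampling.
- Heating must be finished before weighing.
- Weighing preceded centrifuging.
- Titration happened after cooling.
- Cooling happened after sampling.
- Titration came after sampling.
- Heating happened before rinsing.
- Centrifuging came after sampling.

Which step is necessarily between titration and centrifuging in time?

Tracing the constraints gives titration → weighing → centrifuging, so weighing sits after titration and before centrifuging.
No other step is forced both after titration and before centrifuging.

weighing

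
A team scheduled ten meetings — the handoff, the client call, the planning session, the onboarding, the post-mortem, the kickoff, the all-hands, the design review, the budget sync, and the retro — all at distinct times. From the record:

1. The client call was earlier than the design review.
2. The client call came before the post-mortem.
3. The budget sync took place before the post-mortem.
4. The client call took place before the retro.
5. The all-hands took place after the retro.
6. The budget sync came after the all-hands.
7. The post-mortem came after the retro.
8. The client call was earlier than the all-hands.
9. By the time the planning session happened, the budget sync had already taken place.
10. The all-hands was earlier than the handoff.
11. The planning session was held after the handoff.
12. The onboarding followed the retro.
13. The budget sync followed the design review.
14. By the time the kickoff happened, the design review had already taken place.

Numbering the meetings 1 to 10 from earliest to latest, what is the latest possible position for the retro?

4

The retro must come before the all-hands, the budget sync, the handoff, the onboarding, the planning session, and the post-mortem — 6 meetings forced after it.
Everything else can be placed before the retro in some valid order, so the retro can sit as late as position 10 − 6 = 4.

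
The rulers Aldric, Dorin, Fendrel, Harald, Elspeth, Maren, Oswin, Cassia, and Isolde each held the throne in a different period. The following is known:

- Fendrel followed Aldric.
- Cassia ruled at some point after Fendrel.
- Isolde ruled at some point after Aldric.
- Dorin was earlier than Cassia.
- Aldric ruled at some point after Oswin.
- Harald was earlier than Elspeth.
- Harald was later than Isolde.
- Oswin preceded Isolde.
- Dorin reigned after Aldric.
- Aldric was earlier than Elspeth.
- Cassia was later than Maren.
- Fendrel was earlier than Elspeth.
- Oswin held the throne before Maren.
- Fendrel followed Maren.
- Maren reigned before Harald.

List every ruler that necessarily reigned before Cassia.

Directly stated before Cassia: Dorin, Fendrel, and Maren.
Aldric reaches Cassia via Aldric → Dorin → Cassia.
Oswin reaches Cassia via Oswin → Maren → Cassia.

Aldric, Dorin, Fendrel, Maren, Oswin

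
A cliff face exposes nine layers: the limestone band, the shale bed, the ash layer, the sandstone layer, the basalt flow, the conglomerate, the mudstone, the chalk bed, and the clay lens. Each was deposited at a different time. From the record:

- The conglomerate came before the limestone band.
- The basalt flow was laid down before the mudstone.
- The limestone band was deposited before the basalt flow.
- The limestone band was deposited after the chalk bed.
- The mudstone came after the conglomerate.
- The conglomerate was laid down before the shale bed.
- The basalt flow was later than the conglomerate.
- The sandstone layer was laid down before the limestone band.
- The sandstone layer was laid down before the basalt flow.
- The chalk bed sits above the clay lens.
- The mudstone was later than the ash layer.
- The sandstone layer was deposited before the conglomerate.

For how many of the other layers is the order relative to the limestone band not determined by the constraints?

2

Forced before the limestone band: the chalk bed, the clay lens, the conglomerate, and the sandstone layer; forced after the limestone band: the basalt flow and the mudstone.
That leaves the ash layer and the shale bed with no forced order relative to the limestone band — 2.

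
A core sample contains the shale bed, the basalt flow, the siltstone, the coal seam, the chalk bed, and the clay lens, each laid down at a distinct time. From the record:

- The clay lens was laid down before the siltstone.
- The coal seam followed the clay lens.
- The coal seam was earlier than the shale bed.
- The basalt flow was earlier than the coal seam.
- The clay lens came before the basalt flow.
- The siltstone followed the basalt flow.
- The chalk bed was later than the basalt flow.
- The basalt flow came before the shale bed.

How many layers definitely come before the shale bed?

3

Directly stated before the shale bed: the basalt flow and the coal seam.
The clay lens reaches the shale bed via the clay lens → the coal seam → the shale bed.
No chain forces the siltstone (or any of the others) ahead of the shale bed.
That's the basalt flow, the clay lens, and the coal seam — 3 in all.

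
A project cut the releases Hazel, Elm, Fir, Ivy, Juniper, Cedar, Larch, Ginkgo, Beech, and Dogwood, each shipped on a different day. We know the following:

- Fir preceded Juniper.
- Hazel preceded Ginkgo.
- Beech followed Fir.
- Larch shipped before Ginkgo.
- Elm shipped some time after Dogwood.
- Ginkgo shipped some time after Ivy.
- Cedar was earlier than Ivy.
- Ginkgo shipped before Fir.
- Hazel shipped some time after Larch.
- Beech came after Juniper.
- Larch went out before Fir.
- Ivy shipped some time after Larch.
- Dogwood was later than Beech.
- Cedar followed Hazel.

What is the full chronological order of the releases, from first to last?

Larch, Hazel, Cedar, Ivy, Ginkgo, Fir, Juniper, Beech, Dogwood, Elm

The constraints fix every adjacent pair, so only one ordering works:
Larch → Hazel → Cedar → Ivy → Ginkgo → Fir → Juniper → Beech → Dogwood → Elm.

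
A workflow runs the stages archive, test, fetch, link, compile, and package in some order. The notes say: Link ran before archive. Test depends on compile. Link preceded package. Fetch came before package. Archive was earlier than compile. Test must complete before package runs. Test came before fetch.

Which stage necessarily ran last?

Every other stage has a chain of constraints placing it before package, so package is last.

package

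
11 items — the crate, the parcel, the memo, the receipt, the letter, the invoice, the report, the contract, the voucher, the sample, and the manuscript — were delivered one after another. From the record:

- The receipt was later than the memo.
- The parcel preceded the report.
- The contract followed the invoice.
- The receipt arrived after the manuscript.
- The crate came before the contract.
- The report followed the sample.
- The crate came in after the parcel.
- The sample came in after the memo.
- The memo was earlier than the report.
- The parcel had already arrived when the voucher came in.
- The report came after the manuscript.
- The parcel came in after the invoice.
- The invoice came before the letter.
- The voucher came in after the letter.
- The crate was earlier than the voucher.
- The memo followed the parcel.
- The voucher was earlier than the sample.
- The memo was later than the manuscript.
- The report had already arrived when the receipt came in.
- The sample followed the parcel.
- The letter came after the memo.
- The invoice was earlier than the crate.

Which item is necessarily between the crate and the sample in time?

Tracing the constraints gives the crate → the voucher → the sample, so the voucher sits after the crate and before the sample.
No other item is forced both after the crate and before the sample.

the voucher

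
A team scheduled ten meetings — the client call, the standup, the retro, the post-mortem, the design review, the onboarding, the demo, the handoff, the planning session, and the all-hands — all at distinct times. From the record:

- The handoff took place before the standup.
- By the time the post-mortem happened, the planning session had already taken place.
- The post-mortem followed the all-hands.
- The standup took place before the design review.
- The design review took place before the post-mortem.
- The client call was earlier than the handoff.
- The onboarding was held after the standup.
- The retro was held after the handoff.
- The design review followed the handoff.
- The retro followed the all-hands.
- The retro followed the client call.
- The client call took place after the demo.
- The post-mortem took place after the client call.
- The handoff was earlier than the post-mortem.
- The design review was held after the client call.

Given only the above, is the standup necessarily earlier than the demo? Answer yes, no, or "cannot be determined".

Tracing the constraints gives the demo → the client call → the handoff → the standup, so the demo must come before the standup.
That means the standup cannot be before the demo.

no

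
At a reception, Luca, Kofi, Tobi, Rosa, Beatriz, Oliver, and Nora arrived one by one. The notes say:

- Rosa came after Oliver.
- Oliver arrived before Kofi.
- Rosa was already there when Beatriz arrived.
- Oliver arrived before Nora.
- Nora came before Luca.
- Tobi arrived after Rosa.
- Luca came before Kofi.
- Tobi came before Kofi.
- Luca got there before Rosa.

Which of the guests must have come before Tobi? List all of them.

Luca, Nora, Oliver, Rosa

Directly stated before Tobi: Rosa.
Luca reaches Tobi via Luca → Rosa → Tobi.
Nora reaches Tobi via Nora → Luca → Rosa → Tobi.
Oliver reaches Tobi via Oliver → Rosa → Tobi.
No chain forces Kofi (or any of the others) ahead of Tobi.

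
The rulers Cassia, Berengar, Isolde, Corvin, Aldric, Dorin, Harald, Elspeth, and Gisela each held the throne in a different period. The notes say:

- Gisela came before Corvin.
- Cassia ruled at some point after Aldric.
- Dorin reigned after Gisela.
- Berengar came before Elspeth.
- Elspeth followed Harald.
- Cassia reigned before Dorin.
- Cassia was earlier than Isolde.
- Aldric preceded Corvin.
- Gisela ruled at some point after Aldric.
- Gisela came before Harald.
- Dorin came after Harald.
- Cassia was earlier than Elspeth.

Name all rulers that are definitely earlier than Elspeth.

Directly stated before Elspeth: Berengar, Cassia, and Harald.
Aldric reaches Elspeth via Aldric → Cassia → Elspeth.
Gisela reaches Elspeth via Gisela → Harald → Elspeth.

Aldric, Berengar, Cassia, Gisela, Harald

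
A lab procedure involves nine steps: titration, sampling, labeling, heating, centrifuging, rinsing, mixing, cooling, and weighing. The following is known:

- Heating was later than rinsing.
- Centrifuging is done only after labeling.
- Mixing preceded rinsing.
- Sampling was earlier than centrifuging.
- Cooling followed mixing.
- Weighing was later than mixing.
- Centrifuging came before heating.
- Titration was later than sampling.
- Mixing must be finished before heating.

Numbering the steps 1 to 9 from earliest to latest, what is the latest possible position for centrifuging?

8

Centrifuging must come before heating — 1 step forced after it.
Everything else can be placed before centrifuging in some valid order, so centrifuging can sit as late as position 9 − 1 = 8.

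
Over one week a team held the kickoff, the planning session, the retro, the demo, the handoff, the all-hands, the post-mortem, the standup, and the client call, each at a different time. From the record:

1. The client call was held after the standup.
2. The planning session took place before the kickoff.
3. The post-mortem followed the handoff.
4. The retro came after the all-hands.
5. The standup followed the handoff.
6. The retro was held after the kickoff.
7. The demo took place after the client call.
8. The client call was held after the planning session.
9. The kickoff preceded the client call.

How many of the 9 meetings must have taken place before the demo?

5

Directly stated before the demo: the client call.
The handoff reaches the demo via the handoff → the standup → the client call → the demo.
The kickoff reaches the demo via the kickoff → the client call → the demo.
The planning session reaches the demo via the planning session → the client call → the demo.
Likewise the standup reaches the demo by chaining the stated constraints.
No chain forces the retro (or any of the others) ahead of the demo.
That's the client call, the handoff, the kickoff, the planning session, and the standup — 5 in all.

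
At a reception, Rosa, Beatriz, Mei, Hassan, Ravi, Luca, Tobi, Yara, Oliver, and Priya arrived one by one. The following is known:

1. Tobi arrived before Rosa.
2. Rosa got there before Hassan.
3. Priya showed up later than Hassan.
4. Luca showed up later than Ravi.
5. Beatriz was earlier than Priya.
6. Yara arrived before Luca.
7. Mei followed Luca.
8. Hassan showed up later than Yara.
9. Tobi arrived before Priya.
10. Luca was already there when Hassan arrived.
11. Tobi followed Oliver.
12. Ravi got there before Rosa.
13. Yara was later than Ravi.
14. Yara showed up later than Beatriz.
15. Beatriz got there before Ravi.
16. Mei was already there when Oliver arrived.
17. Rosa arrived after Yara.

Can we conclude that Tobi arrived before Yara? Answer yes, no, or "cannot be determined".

no

Tracing the constraints gives Yara → Luca → Mei → Oliver → Tobi, so Yara must come before Tobi.
That means Tobi cannot be before Yara.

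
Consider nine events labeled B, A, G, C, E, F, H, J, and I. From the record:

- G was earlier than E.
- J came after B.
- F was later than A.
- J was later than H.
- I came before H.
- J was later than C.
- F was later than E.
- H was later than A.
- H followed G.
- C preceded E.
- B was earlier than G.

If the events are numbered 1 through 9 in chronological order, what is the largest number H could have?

H must come before J — 1 event forced after it.
Everything else can be placed before H in some valid order, so H can sit as late as position 9 − 1 = 8.

8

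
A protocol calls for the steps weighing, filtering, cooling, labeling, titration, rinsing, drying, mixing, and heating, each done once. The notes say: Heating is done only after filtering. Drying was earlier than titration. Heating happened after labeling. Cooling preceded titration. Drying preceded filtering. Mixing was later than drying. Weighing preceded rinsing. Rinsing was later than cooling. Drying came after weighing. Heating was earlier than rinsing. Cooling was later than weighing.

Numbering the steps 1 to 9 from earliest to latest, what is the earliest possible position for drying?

2

Weighing must come before drying — 1 forced predecessor.
Nothing else is forced ahead of drying, so its earliest slot is position 1 + 1 = 2.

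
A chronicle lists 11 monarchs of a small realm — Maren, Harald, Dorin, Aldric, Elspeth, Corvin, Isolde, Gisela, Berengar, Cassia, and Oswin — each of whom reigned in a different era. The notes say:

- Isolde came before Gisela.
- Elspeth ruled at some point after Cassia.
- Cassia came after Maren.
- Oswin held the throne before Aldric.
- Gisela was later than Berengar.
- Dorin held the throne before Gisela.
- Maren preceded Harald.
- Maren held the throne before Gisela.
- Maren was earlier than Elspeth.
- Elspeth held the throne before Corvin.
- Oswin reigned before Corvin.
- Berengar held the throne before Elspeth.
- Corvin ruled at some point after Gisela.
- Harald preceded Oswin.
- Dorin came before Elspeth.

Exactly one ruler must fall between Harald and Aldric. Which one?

Oswin

Tracing the constraints gives Harald → Oswin → Aldric, so Oswin sits after Harald and before Aldric.
No other ruler is forced both after Harald and before Aldric.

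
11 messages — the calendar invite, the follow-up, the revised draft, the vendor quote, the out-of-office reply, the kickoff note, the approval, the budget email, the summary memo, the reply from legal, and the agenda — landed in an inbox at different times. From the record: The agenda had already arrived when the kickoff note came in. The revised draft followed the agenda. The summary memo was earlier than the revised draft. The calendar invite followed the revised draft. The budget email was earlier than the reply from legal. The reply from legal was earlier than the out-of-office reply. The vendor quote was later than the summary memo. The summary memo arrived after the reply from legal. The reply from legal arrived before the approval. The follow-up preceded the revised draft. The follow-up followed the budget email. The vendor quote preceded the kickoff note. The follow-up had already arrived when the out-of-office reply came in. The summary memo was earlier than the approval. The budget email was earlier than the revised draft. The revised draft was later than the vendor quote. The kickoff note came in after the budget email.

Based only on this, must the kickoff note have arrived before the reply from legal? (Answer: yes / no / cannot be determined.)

no

Tracing the constraints gives the reply from legal → the summary memo → the vendor quote → the kickoff note, so the reply from legal must come before the kickoff note.
That means the kickoff note cannot be before the reply from legal.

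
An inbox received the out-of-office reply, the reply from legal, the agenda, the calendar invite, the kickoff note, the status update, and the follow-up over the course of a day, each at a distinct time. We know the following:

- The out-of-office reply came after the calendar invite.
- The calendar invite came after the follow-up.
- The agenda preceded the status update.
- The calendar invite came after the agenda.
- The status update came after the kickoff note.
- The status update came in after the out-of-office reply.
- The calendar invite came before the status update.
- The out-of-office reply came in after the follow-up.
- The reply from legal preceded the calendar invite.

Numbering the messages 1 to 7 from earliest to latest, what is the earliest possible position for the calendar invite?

The agenda, the follow-up, and the reply from legal must all come before the calendar invite — 3 forced predecessors.
Nothing else is forced ahead of the calendar invite, so its earliest slot is position 3 + 1 = 4.

4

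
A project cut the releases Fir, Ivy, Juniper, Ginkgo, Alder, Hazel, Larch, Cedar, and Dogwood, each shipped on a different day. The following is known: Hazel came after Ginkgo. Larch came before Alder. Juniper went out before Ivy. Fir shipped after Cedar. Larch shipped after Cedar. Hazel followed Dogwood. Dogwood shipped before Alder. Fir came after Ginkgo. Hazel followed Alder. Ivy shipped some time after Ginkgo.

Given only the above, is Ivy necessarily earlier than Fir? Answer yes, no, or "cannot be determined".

cannot be determined

No chain of stated constraints runs from Ivy to Fir, and none runs from Fir to Ivy either.
So the relative order of Ivy and Fir is not fixed by the given facts.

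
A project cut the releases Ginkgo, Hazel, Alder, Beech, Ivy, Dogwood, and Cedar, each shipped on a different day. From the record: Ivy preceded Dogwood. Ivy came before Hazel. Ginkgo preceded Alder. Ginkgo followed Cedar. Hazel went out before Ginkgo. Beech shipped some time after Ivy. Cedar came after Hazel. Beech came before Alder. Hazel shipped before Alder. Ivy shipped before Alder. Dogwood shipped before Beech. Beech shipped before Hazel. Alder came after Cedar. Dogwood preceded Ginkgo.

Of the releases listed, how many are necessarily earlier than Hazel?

3

Directly stated before Hazel: Beech and Ivy.
Dogwood reaches Hazel via Dogwood → Beech → Hazel.
No chain forces Ginkgo (or any of the others) ahead of Hazel.
That's Beech, Dogwood, and Ivy — 3 in all.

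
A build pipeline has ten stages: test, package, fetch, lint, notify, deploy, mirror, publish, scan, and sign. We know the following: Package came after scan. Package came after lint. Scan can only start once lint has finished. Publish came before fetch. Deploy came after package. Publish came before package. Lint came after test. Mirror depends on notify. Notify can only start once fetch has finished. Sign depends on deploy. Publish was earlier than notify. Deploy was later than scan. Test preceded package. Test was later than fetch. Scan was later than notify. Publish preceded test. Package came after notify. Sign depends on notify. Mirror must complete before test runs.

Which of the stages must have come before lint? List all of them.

Directly stated before lint: test.
Fetch reaches lint via fetch → test → lint.
Mirror reaches lint via mirror → test → lint.
Notify reaches lint via notify → mirror → test → lint.
Likewise publish reaches lint by chaining the stated constraints.

fetch, mirror, notify, publish, test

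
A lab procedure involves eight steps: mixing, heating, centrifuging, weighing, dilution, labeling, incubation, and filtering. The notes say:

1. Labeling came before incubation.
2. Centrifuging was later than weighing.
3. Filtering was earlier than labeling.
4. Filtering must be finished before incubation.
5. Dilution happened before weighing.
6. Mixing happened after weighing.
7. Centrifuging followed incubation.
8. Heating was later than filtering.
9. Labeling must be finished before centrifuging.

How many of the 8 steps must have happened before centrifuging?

5

Directly stated before centrifuging: incubation, labeling, and weighing.
Dilution reaches centrifuging via dilution → weighing → centrifuging.
Filtering reaches centrifuging via filtering → labeling → centrifuging.
That's dilution, filtering, incubation, labeling, and weighing — 5 in all.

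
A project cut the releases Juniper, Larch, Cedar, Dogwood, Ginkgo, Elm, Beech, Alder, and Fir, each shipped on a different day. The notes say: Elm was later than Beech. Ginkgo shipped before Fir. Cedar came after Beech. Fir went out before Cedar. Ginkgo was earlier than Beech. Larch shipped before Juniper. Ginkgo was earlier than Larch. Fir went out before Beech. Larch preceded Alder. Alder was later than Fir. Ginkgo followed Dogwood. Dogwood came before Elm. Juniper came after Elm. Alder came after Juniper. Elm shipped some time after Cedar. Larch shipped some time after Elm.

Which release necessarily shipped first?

Dogwood

Dogwood has a chain of constraints placing it before every other release, so Dogwood must be first.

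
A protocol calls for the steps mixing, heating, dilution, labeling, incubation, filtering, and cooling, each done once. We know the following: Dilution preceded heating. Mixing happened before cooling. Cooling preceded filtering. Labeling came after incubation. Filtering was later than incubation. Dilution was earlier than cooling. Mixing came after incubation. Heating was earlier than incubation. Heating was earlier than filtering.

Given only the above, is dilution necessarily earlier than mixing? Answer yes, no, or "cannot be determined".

Chain the constraints: dilution → heating → incubation → mixing. Each link is directly stated, so dilution comes before mixing.

yes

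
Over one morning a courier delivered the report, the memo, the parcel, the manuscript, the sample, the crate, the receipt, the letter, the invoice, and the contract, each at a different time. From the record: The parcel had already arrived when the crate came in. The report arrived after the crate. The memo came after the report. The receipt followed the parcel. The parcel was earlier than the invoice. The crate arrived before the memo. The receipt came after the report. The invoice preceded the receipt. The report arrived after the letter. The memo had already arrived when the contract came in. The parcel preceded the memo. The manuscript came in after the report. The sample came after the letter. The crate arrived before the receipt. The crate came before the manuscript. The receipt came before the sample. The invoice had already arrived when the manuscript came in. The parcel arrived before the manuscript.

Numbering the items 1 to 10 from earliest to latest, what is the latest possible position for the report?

5

The report must come before the contract, the manuscript, the memo, the receipt, and the sample — 5 items forced after it.
Everything else can be placed before the report in some valid order, so the report can sit as late as position 10 − 5 = 5.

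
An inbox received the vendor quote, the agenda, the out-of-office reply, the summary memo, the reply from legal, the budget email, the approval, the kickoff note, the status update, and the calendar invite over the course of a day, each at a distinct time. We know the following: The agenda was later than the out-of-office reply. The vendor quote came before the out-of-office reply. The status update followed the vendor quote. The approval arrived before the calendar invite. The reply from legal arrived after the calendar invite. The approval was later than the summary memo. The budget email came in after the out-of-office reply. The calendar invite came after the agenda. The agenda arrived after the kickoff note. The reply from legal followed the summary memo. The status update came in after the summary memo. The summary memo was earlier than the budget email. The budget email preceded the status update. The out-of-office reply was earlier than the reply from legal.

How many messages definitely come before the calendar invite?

6

Directly stated before the calendar invite: the agenda and the approval.
The kickoff note reaches the calendar invite via the kickoff note → the agenda → the calendar invite.
The out-of-office reply reaches the calendar invite via the out-of-office reply → the agenda → the calendar invite.
The summary memo reaches the calendar invite via the summary memo → the approval → the calendar invite.
Likewise the vendor quote reaches the calendar invite by chaining the stated constraints.
That's the agenda, the approval, the kickoff note, the out-of-office reply, the summary memo, and the vendor quote — 6 in all.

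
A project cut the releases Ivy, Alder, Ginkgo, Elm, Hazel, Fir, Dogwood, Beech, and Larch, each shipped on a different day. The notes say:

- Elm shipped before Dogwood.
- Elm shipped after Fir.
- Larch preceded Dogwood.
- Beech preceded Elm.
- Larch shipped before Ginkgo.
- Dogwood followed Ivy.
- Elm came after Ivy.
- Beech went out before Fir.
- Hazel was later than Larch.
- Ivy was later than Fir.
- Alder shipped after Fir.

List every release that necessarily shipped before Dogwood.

Directly stated before Dogwood: Elm, Ivy, and Larch.
Beech reaches Dogwood via Beech → Elm → Dogwood.
Fir reaches Dogwood via Fir → Ivy → Dogwood.

Beech, Elm, Fir, Ivy, Larch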